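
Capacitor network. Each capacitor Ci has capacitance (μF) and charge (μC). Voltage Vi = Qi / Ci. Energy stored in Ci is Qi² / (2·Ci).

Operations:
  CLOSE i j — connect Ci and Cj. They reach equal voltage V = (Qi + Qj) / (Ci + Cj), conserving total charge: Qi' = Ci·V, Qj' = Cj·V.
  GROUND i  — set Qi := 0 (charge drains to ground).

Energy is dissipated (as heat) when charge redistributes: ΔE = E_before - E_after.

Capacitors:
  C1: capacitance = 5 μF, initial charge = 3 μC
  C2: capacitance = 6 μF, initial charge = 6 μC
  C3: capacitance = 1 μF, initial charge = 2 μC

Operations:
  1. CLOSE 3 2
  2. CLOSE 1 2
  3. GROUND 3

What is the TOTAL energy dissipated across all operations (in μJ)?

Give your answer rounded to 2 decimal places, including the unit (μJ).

Initial: C1(5μF, Q=3μC, V=0.60V), C2(6μF, Q=6μC, V=1.00V), C3(1μF, Q=2μC, V=2.00V)
Op 1: CLOSE 3-2: Q_total=8.00, C_total=7.00, V=1.14; Q3=1.14, Q2=6.86; dissipated=0.429
Op 2: CLOSE 1-2: Q_total=9.86, C_total=11.00, V=0.90; Q1=4.48, Q2=5.38; dissipated=0.402
Op 3: GROUND 3: Q3=0; energy lost=0.653
Total dissipated: 1.483 μJ

Answer: 1.48 μJ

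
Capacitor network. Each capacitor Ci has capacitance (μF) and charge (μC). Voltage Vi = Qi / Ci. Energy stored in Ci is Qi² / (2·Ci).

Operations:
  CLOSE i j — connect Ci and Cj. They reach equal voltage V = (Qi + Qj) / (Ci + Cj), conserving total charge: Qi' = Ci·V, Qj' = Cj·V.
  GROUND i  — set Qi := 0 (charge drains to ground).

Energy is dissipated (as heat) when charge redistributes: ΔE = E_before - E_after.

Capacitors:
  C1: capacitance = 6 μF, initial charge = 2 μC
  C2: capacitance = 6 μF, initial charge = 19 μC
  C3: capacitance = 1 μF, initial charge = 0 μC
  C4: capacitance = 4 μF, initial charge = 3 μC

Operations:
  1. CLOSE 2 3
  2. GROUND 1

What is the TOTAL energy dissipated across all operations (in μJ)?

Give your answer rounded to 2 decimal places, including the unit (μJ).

Initial: C1(6μF, Q=2μC, V=0.33V), C2(6μF, Q=19μC, V=3.17V), C3(1μF, Q=0μC, V=0.00V), C4(4μF, Q=3μC, V=0.75V)
Op 1: CLOSE 2-3: Q_total=19.00, C_total=7.00, V=2.71; Q2=16.29, Q3=2.71; dissipated=4.298
Op 2: GROUND 1: Q1=0; energy lost=0.333
Total dissipated: 4.631 μJ

Answer: 4.63 μJ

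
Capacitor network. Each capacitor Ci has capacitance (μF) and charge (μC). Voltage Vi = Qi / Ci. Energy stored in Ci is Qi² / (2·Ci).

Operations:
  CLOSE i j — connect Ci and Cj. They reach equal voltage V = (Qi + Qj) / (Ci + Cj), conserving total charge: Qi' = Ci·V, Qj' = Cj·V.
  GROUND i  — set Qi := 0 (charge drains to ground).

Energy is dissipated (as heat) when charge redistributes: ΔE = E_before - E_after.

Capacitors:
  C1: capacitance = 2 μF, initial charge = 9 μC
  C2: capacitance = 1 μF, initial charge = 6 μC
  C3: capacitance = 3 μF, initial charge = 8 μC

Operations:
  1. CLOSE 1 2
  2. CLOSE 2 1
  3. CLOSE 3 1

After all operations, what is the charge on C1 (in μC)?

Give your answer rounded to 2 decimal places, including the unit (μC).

Answer: 7.20 μC

Derivation:
Initial: C1(2μF, Q=9μC, V=4.50V), C2(1μF, Q=6μC, V=6.00V), C3(3μF, Q=8μC, V=2.67V)
Op 1: CLOSE 1-2: Q_total=15.00, C_total=3.00, V=5.00; Q1=10.00, Q2=5.00; dissipated=0.750
Op 2: CLOSE 2-1: Q_total=15.00, C_total=3.00, V=5.00; Q2=5.00, Q1=10.00; dissipated=0.000
Op 3: CLOSE 3-1: Q_total=18.00, C_total=5.00, V=3.60; Q3=10.80, Q1=7.20; dissipated=3.267
Final charges: Q1=7.20, Q2=5.00, Q3=10.80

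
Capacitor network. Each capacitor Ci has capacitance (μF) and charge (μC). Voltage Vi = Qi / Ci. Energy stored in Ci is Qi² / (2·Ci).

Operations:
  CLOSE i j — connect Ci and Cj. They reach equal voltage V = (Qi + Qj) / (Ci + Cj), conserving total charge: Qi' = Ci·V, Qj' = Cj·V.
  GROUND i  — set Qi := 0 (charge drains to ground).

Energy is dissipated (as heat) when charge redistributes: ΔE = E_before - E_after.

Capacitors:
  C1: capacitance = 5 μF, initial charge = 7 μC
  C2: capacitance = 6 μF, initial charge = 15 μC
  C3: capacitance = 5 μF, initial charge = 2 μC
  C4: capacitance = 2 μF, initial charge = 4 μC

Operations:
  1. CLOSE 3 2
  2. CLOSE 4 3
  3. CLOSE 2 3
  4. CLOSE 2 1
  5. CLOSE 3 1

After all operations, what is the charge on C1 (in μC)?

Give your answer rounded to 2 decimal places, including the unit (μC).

Answer: 7.79 μC

Derivation:
Initial: C1(5μF, Q=7μC, V=1.40V), C2(6μF, Q=15μC, V=2.50V), C3(5μF, Q=2μC, V=0.40V), C4(2μF, Q=4μC, V=2.00V)
Op 1: CLOSE 3-2: Q_total=17.00, C_total=11.00, V=1.55; Q3=7.73, Q2=9.27; dissipated=6.014
Op 2: CLOSE 4-3: Q_total=11.73, C_total=7.00, V=1.68; Q4=3.35, Q3=8.38; dissipated=0.148
Op 3: CLOSE 2-3: Q_total=17.65, C_total=11.00, V=1.60; Q2=9.63, Q3=8.02; dissipated=0.023
Op 4: CLOSE 2-1: Q_total=16.63, C_total=11.00, V=1.51; Q2=9.07, Q1=7.56; dissipated=0.057
Op 5: CLOSE 3-1: Q_total=15.58, C_total=10.00, V=1.56; Q3=7.79, Q1=7.79; dissipated=0.011
Final charges: Q1=7.79, Q2=9.07, Q3=7.79, Q4=3.35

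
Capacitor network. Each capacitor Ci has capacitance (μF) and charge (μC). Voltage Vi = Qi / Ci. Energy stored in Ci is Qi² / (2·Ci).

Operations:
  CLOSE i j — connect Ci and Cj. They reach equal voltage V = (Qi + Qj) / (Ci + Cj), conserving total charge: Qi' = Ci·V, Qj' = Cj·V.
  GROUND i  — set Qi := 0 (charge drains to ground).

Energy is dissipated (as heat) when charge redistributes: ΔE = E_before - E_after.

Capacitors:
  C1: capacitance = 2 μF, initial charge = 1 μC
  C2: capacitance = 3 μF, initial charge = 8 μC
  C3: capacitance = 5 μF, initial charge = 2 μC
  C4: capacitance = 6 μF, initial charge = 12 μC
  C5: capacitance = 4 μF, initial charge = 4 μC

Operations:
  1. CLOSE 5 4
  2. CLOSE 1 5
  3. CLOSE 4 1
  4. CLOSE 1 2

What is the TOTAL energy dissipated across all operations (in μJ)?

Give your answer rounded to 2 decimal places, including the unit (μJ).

Initial: C1(2μF, Q=1μC, V=0.50V), C2(3μF, Q=8μC, V=2.67V), C3(5μF, Q=2μC, V=0.40V), C4(6μF, Q=12μC, V=2.00V), C5(4μF, Q=4μC, V=1.00V)
Op 1: CLOSE 5-4: Q_total=16.00, C_total=10.00, V=1.60; Q5=6.40, Q4=9.60; dissipated=1.200
Op 2: CLOSE 1-5: Q_total=7.40, C_total=6.00, V=1.23; Q1=2.47, Q5=4.93; dissipated=0.807
Op 3: CLOSE 4-1: Q_total=12.07, C_total=8.00, V=1.51; Q4=9.05, Q1=3.02; dissipated=0.101
Op 4: CLOSE 1-2: Q_total=11.02, C_total=5.00, V=2.20; Q1=4.41, Q2=6.61; dissipated=0.805
Total dissipated: 2.913 μJ

Answer: 2.91 μJ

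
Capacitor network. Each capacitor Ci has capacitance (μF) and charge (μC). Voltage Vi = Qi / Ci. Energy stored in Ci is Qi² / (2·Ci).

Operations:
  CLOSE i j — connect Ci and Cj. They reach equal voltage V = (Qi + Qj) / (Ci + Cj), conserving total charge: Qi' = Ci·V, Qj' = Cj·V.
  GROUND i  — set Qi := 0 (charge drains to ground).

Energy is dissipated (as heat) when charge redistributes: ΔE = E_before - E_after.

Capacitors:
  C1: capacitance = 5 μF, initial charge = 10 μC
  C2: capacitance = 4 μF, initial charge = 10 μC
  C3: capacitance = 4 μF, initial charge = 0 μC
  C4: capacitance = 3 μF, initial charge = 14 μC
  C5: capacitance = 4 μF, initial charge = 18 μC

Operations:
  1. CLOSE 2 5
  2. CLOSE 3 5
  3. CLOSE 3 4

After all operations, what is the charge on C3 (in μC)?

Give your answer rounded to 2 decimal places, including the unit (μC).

Answer: 12.00 μC

Derivation:
Initial: C1(5μF, Q=10μC, V=2.00V), C2(4μF, Q=10μC, V=2.50V), C3(4μF, Q=0μC, V=0.00V), C4(3μF, Q=14μC, V=4.67V), C5(4μF, Q=18μC, V=4.50V)
Op 1: CLOSE 2-5: Q_total=28.00, C_total=8.00, V=3.50; Q2=14.00, Q5=14.00; dissipated=4.000
Op 2: CLOSE 3-5: Q_total=14.00, C_total=8.00, V=1.75; Q3=7.00, Q5=7.00; dissipated=12.250
Op 3: CLOSE 3-4: Q_total=21.00, C_total=7.00, V=3.00; Q3=12.00, Q4=9.00; dissipated=7.292
Final charges: Q1=10.00, Q2=14.00, Q3=12.00, Q4=9.00, Q5=7.00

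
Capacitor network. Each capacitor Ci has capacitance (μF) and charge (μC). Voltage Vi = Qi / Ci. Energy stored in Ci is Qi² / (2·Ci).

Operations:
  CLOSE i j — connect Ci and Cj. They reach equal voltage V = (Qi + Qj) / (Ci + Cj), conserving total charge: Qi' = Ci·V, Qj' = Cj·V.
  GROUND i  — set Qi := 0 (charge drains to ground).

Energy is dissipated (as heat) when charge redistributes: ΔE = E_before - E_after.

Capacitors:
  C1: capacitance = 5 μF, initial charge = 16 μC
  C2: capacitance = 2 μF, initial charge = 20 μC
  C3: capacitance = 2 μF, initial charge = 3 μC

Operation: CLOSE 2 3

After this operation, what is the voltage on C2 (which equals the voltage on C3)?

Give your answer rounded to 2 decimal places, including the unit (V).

Initial: C1(5μF, Q=16μC, V=3.20V), C2(2μF, Q=20μC, V=10.00V), C3(2μF, Q=3μC, V=1.50V)
Op 1: CLOSE 2-3: Q_total=23.00, C_total=4.00, V=5.75; Q2=11.50, Q3=11.50; dissipated=36.125

Answer: 5.75 V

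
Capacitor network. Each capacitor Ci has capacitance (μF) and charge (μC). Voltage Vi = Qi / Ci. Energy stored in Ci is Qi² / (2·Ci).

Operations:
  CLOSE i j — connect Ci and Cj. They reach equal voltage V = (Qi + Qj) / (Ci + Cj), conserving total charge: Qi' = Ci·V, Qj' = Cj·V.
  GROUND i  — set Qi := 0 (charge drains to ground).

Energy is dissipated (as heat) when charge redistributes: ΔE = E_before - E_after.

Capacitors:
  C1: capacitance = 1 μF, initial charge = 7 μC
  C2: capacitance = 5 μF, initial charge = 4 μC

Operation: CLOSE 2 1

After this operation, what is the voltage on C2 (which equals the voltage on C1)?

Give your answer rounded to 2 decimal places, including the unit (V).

Initial: C1(1μF, Q=7μC, V=7.00V), C2(5μF, Q=4μC, V=0.80V)
Op 1: CLOSE 2-1: Q_total=11.00, C_total=6.00, V=1.83; Q2=9.17, Q1=1.83; dissipated=16.017

Answer: 1.83 V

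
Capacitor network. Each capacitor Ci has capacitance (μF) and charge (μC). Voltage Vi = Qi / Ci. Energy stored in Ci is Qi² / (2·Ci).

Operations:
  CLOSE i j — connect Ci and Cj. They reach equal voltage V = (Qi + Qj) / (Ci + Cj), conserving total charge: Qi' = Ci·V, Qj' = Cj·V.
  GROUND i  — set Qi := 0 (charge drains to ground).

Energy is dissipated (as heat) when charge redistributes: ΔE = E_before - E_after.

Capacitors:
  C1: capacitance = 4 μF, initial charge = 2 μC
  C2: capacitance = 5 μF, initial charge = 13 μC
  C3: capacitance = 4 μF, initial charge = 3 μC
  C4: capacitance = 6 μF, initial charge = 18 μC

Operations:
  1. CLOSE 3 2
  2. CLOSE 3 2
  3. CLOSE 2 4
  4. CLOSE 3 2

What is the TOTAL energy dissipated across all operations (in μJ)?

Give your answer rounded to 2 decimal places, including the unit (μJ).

Answer: 6.33 μJ

Derivation:
Initial: C1(4μF, Q=2μC, V=0.50V), C2(5μF, Q=13μC, V=2.60V), C3(4μF, Q=3μC, V=0.75V), C4(6μF, Q=18μC, V=3.00V)
Op 1: CLOSE 3-2: Q_total=16.00, C_total=9.00, V=1.78; Q3=7.11, Q2=8.89; dissipated=3.803
Op 2: CLOSE 3-2: Q_total=16.00, C_total=9.00, V=1.78; Q3=7.11, Q2=8.89; dissipated=0.000
Op 3: CLOSE 2-4: Q_total=26.89, C_total=11.00, V=2.44; Q2=12.22, Q4=14.67; dissipated=2.037
Op 4: CLOSE 3-2: Q_total=19.33, C_total=9.00, V=2.15; Q3=8.59, Q2=10.74; dissipated=0.494
Total dissipated: 6.334 μJ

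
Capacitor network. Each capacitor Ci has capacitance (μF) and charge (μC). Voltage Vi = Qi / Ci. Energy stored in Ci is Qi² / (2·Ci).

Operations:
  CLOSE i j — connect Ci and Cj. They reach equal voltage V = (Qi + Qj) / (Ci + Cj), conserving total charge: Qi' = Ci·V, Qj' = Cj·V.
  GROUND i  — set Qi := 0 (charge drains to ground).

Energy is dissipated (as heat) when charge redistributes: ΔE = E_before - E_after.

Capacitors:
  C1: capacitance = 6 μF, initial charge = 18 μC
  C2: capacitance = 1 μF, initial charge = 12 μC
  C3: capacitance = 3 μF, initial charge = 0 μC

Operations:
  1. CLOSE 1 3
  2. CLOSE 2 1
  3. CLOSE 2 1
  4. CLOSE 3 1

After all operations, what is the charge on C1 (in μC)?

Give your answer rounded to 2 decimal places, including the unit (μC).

Answer: 17.71 μC

Derivation:
Initial: C1(6μF, Q=18μC, V=3.00V), C2(1μF, Q=12μC, V=12.00V), C3(3μF, Q=0μC, V=0.00V)
Op 1: CLOSE 1-3: Q_total=18.00, C_total=9.00, V=2.00; Q1=12.00, Q3=6.00; dissipated=9.000
Op 2: CLOSE 2-1: Q_total=24.00, C_total=7.00, V=3.43; Q2=3.43, Q1=20.57; dissipated=42.857
Op 3: CLOSE 2-1: Q_total=24.00, C_total=7.00, V=3.43; Q2=3.43, Q1=20.57; dissipated=0.000
Op 4: CLOSE 3-1: Q_total=26.57, C_total=9.00, V=2.95; Q3=8.86, Q1=17.71; dissipated=2.041
Final charges: Q1=17.71, Q2=3.43, Q3=8.86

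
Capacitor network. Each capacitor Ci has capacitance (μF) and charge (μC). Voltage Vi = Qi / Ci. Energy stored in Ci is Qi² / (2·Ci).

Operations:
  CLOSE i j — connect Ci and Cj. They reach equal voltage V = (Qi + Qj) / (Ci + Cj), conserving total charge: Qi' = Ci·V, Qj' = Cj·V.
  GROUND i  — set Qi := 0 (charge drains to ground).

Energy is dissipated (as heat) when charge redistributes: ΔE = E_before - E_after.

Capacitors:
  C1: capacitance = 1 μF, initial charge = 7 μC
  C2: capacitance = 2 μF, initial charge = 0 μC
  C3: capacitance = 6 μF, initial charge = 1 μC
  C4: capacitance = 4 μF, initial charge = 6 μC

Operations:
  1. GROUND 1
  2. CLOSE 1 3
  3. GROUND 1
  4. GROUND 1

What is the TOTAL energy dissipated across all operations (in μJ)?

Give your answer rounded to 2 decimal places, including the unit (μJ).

Initial: C1(1μF, Q=7μC, V=7.00V), C2(2μF, Q=0μC, V=0.00V), C3(6μF, Q=1μC, V=0.17V), C4(4μF, Q=6μC, V=1.50V)
Op 1: GROUND 1: Q1=0; energy lost=24.500
Op 2: CLOSE 1-3: Q_total=1.00, C_total=7.00, V=0.14; Q1=0.14, Q3=0.86; dissipated=0.012
Op 3: GROUND 1: Q1=0; energy lost=0.010
Op 4: GROUND 1: Q1=0; energy lost=0.000
Total dissipated: 24.522 μJ

Answer: 24.52 μJ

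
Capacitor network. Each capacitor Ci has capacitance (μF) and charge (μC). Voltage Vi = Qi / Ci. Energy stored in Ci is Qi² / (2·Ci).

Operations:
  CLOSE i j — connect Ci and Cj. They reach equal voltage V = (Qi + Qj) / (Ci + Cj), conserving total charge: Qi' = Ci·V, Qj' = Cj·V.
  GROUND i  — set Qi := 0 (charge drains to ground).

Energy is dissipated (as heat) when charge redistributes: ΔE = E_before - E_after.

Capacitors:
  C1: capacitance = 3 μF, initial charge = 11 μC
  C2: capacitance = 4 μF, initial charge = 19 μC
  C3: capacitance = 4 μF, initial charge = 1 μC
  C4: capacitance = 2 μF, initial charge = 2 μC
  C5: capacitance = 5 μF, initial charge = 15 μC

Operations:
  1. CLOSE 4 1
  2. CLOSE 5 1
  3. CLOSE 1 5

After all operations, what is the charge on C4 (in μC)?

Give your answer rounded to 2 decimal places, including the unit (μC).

Initial: C1(3μF, Q=11μC, V=3.67V), C2(4μF, Q=19μC, V=4.75V), C3(4μF, Q=1μC, V=0.25V), C4(2μF, Q=2μC, V=1.00V), C5(5μF, Q=15μC, V=3.00V)
Op 1: CLOSE 4-1: Q_total=13.00, C_total=5.00, V=2.60; Q4=5.20, Q1=7.80; dissipated=4.267
Op 2: CLOSE 5-1: Q_total=22.80, C_total=8.00, V=2.85; Q5=14.25, Q1=8.55; dissipated=0.150
Op 3: CLOSE 1-5: Q_total=22.80, C_total=8.00, V=2.85; Q1=8.55, Q5=14.25; dissipated=0.000
Final charges: Q1=8.55, Q2=19.00, Q3=1.00, Q4=5.20, Q5=14.25

Answer: 5.20 μC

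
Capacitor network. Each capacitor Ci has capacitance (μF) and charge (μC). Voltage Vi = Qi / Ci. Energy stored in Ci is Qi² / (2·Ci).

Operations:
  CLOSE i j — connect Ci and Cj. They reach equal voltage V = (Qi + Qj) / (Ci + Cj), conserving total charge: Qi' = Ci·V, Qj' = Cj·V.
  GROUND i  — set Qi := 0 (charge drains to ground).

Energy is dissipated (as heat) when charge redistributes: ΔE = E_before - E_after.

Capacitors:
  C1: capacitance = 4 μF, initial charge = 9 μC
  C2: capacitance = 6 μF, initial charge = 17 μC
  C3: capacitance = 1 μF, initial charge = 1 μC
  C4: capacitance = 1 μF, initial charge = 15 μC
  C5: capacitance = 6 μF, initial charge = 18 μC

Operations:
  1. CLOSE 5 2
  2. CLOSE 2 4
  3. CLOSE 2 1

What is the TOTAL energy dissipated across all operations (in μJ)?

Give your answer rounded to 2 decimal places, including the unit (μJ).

Initial: C1(4μF, Q=9μC, V=2.25V), C2(6μF, Q=17μC, V=2.83V), C3(1μF, Q=1μC, V=1.00V), C4(1μF, Q=15μC, V=15.00V), C5(6μF, Q=18μC, V=3.00V)
Op 1: CLOSE 5-2: Q_total=35.00, C_total=12.00, V=2.92; Q5=17.50, Q2=17.50; dissipated=0.042
Op 2: CLOSE 2-4: Q_total=32.50, C_total=7.00, V=4.64; Q2=27.86, Q4=4.64; dissipated=62.574
Op 3: CLOSE 2-1: Q_total=36.86, C_total=10.00, V=3.69; Q2=22.11, Q1=14.74; dissipated=6.871
Total dissipated: 69.487 μJ

Answer: 69.49 μJ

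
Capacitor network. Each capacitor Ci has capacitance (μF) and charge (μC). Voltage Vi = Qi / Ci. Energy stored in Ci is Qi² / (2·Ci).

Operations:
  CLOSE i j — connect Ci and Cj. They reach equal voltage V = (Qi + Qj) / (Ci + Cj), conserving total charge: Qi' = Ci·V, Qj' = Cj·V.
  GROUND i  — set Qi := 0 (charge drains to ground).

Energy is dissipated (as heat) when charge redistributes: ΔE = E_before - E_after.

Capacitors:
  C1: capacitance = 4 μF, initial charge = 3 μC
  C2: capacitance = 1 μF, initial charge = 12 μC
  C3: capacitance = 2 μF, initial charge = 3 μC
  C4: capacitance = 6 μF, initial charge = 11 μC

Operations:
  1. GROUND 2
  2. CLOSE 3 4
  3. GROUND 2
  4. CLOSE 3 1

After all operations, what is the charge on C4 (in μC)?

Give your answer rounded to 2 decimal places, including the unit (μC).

Initial: C1(4μF, Q=3μC, V=0.75V), C2(1μF, Q=12μC, V=12.00V), C3(2μF, Q=3μC, V=1.50V), C4(6μF, Q=11μC, V=1.83V)
Op 1: GROUND 2: Q2=0; energy lost=72.000
Op 2: CLOSE 3-4: Q_total=14.00, C_total=8.00, V=1.75; Q3=3.50, Q4=10.50; dissipated=0.083
Op 3: GROUND 2: Q2=0; energy lost=0.000
Op 4: CLOSE 3-1: Q_total=6.50, C_total=6.00, V=1.08; Q3=2.17, Q1=4.33; dissipated=0.667
Final charges: Q1=4.33, Q2=0.00, Q3=2.17, Q4=10.50

Answer: 10.50 μC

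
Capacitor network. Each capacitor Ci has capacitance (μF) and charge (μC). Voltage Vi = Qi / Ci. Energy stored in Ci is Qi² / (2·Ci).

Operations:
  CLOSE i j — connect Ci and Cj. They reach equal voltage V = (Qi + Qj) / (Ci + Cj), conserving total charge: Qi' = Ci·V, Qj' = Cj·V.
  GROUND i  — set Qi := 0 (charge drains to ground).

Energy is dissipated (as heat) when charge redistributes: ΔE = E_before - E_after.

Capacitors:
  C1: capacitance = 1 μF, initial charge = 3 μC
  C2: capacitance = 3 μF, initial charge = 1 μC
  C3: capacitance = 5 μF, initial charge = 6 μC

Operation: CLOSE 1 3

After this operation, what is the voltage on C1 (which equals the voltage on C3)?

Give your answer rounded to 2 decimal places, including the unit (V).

Initial: C1(1μF, Q=3μC, V=3.00V), C2(3μF, Q=1μC, V=0.33V), C3(5μF, Q=6μC, V=1.20V)
Op 1: CLOSE 1-3: Q_total=9.00, C_total=6.00, V=1.50; Q1=1.50, Q3=7.50; dissipated=1.350

Answer: 1.50 V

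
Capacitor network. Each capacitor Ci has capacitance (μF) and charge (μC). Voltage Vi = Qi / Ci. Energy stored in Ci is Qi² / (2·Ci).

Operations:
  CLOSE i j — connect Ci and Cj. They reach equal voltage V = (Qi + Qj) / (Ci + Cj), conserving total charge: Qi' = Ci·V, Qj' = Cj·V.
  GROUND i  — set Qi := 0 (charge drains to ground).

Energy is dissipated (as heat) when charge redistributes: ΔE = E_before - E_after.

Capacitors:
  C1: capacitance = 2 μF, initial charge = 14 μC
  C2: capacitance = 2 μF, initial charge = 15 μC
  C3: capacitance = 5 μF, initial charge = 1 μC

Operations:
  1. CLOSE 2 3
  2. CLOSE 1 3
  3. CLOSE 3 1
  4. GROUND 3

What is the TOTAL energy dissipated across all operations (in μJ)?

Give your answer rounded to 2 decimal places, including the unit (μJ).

Answer: 86.93 μJ

Derivation:
Initial: C1(2μF, Q=14μC, V=7.00V), C2(2μF, Q=15μC, V=7.50V), C3(5μF, Q=1μC, V=0.20V)
Op 1: CLOSE 2-3: Q_total=16.00, C_total=7.00, V=2.29; Q2=4.57, Q3=11.43; dissipated=38.064
Op 2: CLOSE 1-3: Q_total=25.43, C_total=7.00, V=3.63; Q1=7.27, Q3=18.16; dissipated=15.875
Op 3: CLOSE 3-1: Q_total=25.43, C_total=7.00, V=3.63; Q3=18.16, Q1=7.27; dissipated=0.000
Op 4: GROUND 3: Q3=0; energy lost=32.990
Total dissipated: 86.929 μJ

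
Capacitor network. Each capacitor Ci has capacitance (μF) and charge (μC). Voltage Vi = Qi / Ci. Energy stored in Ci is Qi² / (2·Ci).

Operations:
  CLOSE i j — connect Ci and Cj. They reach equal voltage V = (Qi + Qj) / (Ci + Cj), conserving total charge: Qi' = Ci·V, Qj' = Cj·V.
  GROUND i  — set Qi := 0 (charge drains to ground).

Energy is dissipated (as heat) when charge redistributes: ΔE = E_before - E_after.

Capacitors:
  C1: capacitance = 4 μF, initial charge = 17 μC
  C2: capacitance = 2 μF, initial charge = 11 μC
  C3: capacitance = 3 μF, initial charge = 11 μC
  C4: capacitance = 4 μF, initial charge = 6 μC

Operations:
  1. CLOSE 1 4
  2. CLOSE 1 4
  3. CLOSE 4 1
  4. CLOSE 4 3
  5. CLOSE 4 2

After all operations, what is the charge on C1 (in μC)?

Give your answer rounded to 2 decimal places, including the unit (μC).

Initial: C1(4μF, Q=17μC, V=4.25V), C2(2μF, Q=11μC, V=5.50V), C3(3μF, Q=11μC, V=3.67V), C4(4μF, Q=6μC, V=1.50V)
Op 1: CLOSE 1-4: Q_total=23.00, C_total=8.00, V=2.88; Q1=11.50, Q4=11.50; dissipated=7.562
Op 2: CLOSE 1-4: Q_total=23.00, C_total=8.00, V=2.88; Q1=11.50, Q4=11.50; dissipated=0.000
Op 3: CLOSE 4-1: Q_total=23.00, C_total=8.00, V=2.88; Q4=11.50, Q1=11.50; dissipated=0.000
Op 4: CLOSE 4-3: Q_total=22.50, C_total=7.00, V=3.21; Q4=12.86, Q3=9.64; dissipated=0.537
Op 5: CLOSE 4-2: Q_total=23.86, C_total=6.00, V=3.98; Q4=15.90, Q2=7.95; dissipated=3.483
Final charges: Q1=11.50, Q2=7.95, Q3=9.64, Q4=15.90

Answer: 11.50 μC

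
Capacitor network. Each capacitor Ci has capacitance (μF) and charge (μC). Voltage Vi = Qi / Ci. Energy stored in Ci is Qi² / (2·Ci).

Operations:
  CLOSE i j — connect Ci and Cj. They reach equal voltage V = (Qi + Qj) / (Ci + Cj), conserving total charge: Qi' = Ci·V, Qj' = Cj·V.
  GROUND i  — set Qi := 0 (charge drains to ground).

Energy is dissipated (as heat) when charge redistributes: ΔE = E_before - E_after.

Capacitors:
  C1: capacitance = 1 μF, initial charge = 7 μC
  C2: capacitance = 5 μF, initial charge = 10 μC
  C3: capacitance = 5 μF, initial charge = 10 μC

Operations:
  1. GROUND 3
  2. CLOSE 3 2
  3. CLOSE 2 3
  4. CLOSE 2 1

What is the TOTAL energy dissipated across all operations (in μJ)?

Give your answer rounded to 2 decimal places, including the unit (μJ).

Answer: 30.00 μJ

Derivation:
Initial: C1(1μF, Q=7μC, V=7.00V), C2(5μF, Q=10μC, V=2.00V), C3(5μF, Q=10μC, V=2.00V)
Op 1: GROUND 3: Q3=0; energy lost=10.000
Op 2: CLOSE 3-2: Q_total=10.00, C_total=10.00, V=1.00; Q3=5.00, Q2=5.00; dissipated=5.000
Op 3: CLOSE 2-3: Q_total=10.00, C_total=10.00, V=1.00; Q2=5.00, Q3=5.00; dissipated=0.000
Op 4: CLOSE 2-1: Q_total=12.00, C_total=6.00, V=2.00; Q2=10.00, Q1=2.00; dissipated=15.000
Total dissipated: 30.000 μJ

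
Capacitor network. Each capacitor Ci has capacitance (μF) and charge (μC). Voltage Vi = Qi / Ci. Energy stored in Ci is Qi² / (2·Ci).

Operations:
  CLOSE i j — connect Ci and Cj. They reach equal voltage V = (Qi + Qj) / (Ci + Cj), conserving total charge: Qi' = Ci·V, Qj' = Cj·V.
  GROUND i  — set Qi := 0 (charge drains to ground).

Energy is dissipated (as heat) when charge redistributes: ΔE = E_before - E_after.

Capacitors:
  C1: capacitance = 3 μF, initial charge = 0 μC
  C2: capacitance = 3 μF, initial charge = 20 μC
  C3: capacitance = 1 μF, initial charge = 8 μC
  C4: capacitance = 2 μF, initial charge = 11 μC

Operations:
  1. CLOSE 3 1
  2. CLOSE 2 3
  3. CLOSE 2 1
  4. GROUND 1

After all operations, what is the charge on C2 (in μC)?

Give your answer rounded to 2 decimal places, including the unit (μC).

Initial: C1(3μF, Q=0μC, V=0.00V), C2(3μF, Q=20μC, V=6.67V), C3(1μF, Q=8μC, V=8.00V), C4(2μF, Q=11μC, V=5.50V)
Op 1: CLOSE 3-1: Q_total=8.00, C_total=4.00, V=2.00; Q3=2.00, Q1=6.00; dissipated=24.000
Op 2: CLOSE 2-3: Q_total=22.00, C_total=4.00, V=5.50; Q2=16.50, Q3=5.50; dissipated=8.167
Op 3: CLOSE 2-1: Q_total=22.50, C_total=6.00, V=3.75; Q2=11.25, Q1=11.25; dissipated=9.188
Op 4: GROUND 1: Q1=0; energy lost=21.094
Final charges: Q1=0.00, Q2=11.25, Q3=5.50, Q4=11.00

Answer: 11.25 μC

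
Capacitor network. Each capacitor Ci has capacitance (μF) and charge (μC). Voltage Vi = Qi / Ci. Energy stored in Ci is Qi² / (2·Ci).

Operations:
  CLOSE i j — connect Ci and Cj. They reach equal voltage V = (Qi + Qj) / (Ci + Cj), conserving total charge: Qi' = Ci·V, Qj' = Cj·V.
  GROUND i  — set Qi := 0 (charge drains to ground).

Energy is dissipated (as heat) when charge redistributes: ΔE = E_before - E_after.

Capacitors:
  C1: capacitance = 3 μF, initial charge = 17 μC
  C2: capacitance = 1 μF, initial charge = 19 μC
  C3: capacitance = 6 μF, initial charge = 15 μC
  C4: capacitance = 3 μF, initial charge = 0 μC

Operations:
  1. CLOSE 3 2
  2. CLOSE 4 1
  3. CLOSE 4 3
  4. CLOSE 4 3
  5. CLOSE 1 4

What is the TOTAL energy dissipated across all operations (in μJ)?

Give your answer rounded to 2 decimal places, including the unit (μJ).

Answer: 146.22 μJ

Derivation:
Initial: C1(3μF, Q=17μC, V=5.67V), C2(1μF, Q=19μC, V=19.00V), C3(6μF, Q=15μC, V=2.50V), C4(3μF, Q=0μC, V=0.00V)
Op 1: CLOSE 3-2: Q_total=34.00, C_total=7.00, V=4.86; Q3=29.14, Q2=4.86; dissipated=116.679
Op 2: CLOSE 4-1: Q_total=17.00, C_total=6.00, V=2.83; Q4=8.50, Q1=8.50; dissipated=24.083
Op 3: CLOSE 4-3: Q_total=37.64, C_total=9.00, V=4.18; Q4=12.55, Q3=25.10; dissipated=4.096
Op 4: CLOSE 4-3: Q_total=37.64, C_total=9.00, V=4.18; Q4=12.55, Q3=25.10; dissipated=0.000
Op 5: CLOSE 1-4: Q_total=21.05, C_total=6.00, V=3.51; Q1=10.52, Q4=10.52; dissipated=1.365
Total dissipated: 146.223 μJ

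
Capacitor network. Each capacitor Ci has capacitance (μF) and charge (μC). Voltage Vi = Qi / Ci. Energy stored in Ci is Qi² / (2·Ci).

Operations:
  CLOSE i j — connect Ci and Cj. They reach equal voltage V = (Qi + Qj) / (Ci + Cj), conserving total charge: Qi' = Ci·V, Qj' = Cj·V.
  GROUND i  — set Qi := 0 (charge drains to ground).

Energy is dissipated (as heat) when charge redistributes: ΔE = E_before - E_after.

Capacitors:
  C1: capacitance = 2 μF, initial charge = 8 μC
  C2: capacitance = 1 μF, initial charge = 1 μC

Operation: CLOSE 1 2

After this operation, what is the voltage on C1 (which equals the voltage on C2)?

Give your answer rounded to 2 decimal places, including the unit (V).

Initial: C1(2μF, Q=8μC, V=4.00V), C2(1μF, Q=1μC, V=1.00V)
Op 1: CLOSE 1-2: Q_total=9.00, C_total=3.00, V=3.00; Q1=6.00, Q2=3.00; dissipated=3.000

Answer: 3.00 V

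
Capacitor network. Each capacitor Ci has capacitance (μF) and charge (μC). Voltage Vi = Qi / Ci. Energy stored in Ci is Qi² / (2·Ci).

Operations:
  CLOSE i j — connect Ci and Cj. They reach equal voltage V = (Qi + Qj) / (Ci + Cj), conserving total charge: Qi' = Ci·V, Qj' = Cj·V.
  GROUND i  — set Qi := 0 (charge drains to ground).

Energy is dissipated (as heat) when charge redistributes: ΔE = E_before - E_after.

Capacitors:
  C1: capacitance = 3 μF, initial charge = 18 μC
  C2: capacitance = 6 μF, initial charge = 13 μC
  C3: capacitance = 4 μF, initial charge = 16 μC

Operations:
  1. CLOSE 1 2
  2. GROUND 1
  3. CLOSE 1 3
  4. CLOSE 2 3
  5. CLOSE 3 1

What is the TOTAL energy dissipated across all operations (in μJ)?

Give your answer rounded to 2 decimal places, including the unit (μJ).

Initial: C1(3μF, Q=18μC, V=6.00V), C2(6μF, Q=13μC, V=2.17V), C3(4μF, Q=16μC, V=4.00V)
Op 1: CLOSE 1-2: Q_total=31.00, C_total=9.00, V=3.44; Q1=10.33, Q2=20.67; dissipated=14.694
Op 2: GROUND 1: Q1=0; energy lost=17.796
Op 3: CLOSE 1-3: Q_total=16.00, C_total=7.00, V=2.29; Q1=6.86, Q3=9.14; dissipated=13.714
Op 4: CLOSE 2-3: Q_total=29.81, C_total=10.00, V=2.98; Q2=17.89, Q3=11.92; dissipated=1.611
Op 5: CLOSE 3-1: Q_total=18.78, C_total=7.00, V=2.68; Q3=10.73, Q1=8.05; dissipated=0.414
Total dissipated: 48.231 μJ

Answer: 48.23 μJ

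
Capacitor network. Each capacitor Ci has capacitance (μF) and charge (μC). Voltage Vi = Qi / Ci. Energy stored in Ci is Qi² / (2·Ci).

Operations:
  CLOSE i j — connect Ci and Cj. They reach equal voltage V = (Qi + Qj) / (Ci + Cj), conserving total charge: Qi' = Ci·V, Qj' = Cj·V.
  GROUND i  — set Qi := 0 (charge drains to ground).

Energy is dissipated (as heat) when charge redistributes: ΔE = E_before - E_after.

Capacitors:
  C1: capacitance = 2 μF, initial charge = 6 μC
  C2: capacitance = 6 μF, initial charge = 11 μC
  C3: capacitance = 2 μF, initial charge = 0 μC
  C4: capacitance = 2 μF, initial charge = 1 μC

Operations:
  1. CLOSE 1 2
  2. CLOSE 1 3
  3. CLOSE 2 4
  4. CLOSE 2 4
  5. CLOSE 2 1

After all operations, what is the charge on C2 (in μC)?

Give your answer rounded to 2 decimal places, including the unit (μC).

Answer: 9.33 μC

Derivation:
Initial: C1(2μF, Q=6μC, V=3.00V), C2(6μF, Q=11μC, V=1.83V), C3(2μF, Q=0μC, V=0.00V), C4(2μF, Q=1μC, V=0.50V)
Op 1: CLOSE 1-2: Q_total=17.00, C_total=8.00, V=2.12; Q1=4.25, Q2=12.75; dissipated=1.021
Op 2: CLOSE 1-3: Q_total=4.25, C_total=4.00, V=1.06; Q1=2.12, Q3=2.12; dissipated=2.258
Op 3: CLOSE 2-4: Q_total=13.75, C_total=8.00, V=1.72; Q2=10.31, Q4=3.44; dissipated=1.980
Op 4: CLOSE 2-4: Q_total=13.75, C_total=8.00, V=1.72; Q2=10.31, Q4=3.44; dissipated=0.000
Op 5: CLOSE 2-1: Q_total=12.44, C_total=8.00, V=1.55; Q2=9.33, Q1=3.11; dissipated=0.323
Final charges: Q1=3.11, Q2=9.33, Q3=2.12, Q4=3.44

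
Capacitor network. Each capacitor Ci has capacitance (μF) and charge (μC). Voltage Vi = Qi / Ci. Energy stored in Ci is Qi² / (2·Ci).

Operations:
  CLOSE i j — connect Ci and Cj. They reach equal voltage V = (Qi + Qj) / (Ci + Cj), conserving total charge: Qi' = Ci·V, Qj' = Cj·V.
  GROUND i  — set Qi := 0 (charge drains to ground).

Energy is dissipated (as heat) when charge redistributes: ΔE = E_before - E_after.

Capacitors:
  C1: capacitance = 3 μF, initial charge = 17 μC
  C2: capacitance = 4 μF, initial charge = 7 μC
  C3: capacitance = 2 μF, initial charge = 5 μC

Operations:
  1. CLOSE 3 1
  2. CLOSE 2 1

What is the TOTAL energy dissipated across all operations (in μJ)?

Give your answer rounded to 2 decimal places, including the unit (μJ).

Initial: C1(3μF, Q=17μC, V=5.67V), C2(4μF, Q=7μC, V=1.75V), C3(2μF, Q=5μC, V=2.50V)
Op 1: CLOSE 3-1: Q_total=22.00, C_total=5.00, V=4.40; Q3=8.80, Q1=13.20; dissipated=6.017
Op 2: CLOSE 2-1: Q_total=20.20, C_total=7.00, V=2.89; Q2=11.54, Q1=8.66; dissipated=6.019
Total dissipated: 12.036 μJ

Answer: 12.04 μJ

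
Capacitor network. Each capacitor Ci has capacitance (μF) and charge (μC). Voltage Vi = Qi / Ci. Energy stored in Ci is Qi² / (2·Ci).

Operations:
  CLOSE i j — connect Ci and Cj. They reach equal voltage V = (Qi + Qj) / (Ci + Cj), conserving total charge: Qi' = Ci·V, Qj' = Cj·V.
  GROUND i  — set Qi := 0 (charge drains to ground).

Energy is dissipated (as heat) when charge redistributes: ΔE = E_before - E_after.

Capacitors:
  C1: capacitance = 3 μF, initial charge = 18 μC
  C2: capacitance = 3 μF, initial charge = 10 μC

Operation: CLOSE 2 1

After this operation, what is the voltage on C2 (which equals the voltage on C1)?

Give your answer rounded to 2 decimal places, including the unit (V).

Initial: C1(3μF, Q=18μC, V=6.00V), C2(3μF, Q=10μC, V=3.33V)
Op 1: CLOSE 2-1: Q_total=28.00, C_total=6.00, V=4.67; Q2=14.00, Q1=14.00; dissipated=5.333

Answer: 4.67 V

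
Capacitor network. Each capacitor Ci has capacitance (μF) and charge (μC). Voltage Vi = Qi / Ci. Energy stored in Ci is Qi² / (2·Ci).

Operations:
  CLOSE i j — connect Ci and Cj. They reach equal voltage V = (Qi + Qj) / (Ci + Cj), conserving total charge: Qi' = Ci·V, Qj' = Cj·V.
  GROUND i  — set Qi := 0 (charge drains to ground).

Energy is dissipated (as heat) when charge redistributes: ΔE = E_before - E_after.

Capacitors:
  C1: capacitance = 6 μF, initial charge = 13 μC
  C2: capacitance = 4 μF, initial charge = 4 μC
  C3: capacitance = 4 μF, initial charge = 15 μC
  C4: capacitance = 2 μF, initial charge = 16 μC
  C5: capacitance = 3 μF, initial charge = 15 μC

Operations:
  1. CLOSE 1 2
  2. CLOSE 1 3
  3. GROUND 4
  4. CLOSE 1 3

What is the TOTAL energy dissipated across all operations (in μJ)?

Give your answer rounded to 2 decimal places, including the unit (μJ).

Answer: 70.68 μJ

Derivation:
Initial: C1(6μF, Q=13μC, V=2.17V), C2(4μF, Q=4μC, V=1.00V), C3(4μF, Q=15μC, V=3.75V), C4(2μF, Q=16μC, V=8.00V), C5(3μF, Q=15μC, V=5.00V)
Op 1: CLOSE 1-2: Q_total=17.00, C_total=10.00, V=1.70; Q1=10.20, Q2=6.80; dissipated=1.633
Op 2: CLOSE 1-3: Q_total=25.20, C_total=10.00, V=2.52; Q1=15.12, Q3=10.08; dissipated=5.043
Op 3: GROUND 4: Q4=0; energy lost=64.000
Op 4: CLOSE 1-3: Q_total=25.20, C_total=10.00, V=2.52; Q1=15.12, Q3=10.08; dissipated=0.000
Total dissipated: 70.676 μJ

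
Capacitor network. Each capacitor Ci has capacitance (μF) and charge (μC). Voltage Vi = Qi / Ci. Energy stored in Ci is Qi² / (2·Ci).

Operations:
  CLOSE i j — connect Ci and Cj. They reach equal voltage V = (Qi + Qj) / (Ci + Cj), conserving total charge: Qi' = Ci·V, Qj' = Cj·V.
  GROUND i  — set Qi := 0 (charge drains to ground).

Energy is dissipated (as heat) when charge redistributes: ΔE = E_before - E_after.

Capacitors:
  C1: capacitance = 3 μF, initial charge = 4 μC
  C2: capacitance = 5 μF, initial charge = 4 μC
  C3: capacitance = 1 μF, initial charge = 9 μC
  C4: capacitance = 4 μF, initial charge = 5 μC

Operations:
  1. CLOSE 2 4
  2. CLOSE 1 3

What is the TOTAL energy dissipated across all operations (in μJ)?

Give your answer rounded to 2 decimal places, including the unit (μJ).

Answer: 22.27 μJ

Derivation:
Initial: C1(3μF, Q=4μC, V=1.33V), C2(5μF, Q=4μC, V=0.80V), C3(1μF, Q=9μC, V=9.00V), C4(4μF, Q=5μC, V=1.25V)
Op 1: CLOSE 2-4: Q_total=9.00, C_total=9.00, V=1.00; Q2=5.00, Q4=4.00; dissipated=0.225
Op 2: CLOSE 1-3: Q_total=13.00, C_total=4.00, V=3.25; Q1=9.75, Q3=3.25; dissipated=22.042
Total dissipated: 22.267 μJ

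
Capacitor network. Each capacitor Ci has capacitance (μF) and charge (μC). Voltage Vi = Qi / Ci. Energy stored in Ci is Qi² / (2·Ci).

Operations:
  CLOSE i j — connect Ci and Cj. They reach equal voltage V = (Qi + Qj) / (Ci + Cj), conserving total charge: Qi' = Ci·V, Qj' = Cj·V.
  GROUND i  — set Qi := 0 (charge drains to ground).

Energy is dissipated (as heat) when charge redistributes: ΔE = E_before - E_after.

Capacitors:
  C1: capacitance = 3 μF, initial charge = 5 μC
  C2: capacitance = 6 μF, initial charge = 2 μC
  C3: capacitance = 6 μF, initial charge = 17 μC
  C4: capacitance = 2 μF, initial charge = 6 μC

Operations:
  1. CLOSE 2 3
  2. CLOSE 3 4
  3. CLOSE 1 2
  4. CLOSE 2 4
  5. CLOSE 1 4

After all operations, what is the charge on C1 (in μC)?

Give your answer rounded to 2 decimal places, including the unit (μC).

Initial: C1(3μF, Q=5μC, V=1.67V), C2(6μF, Q=2μC, V=0.33V), C3(6μF, Q=17μC, V=2.83V), C4(2μF, Q=6μC, V=3.00V)
Op 1: CLOSE 2-3: Q_total=19.00, C_total=12.00, V=1.58; Q2=9.50, Q3=9.50; dissipated=9.375
Op 2: CLOSE 3-4: Q_total=15.50, C_total=8.00, V=1.94; Q3=11.62, Q4=3.88; dissipated=1.505
Op 3: CLOSE 1-2: Q_total=14.50, C_total=9.00, V=1.61; Q1=4.83, Q2=9.67; dissipated=0.007
Op 4: CLOSE 2-4: Q_total=13.54, C_total=8.00, V=1.69; Q2=10.16, Q4=3.39; dissipated=0.080
Op 5: CLOSE 1-4: Q_total=8.22, C_total=5.00, V=1.64; Q1=4.93, Q4=3.29; dissipated=0.004
Final charges: Q1=4.93, Q2=10.16, Q3=11.62, Q4=3.29

Answer: 4.93 μC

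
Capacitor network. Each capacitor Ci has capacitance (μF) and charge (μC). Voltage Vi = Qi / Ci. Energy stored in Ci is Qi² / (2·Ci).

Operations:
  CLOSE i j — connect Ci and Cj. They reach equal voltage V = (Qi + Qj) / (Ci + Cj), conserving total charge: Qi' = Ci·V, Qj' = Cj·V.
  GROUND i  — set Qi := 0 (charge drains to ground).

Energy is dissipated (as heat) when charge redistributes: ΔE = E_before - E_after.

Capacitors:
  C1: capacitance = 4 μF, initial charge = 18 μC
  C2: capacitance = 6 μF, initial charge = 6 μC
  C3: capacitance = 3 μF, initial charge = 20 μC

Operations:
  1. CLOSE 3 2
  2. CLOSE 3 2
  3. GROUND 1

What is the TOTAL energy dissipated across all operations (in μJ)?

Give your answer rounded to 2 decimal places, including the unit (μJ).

Answer: 72.61 μJ

Derivation:
Initial: C1(4μF, Q=18μC, V=4.50V), C2(6μF, Q=6μC, V=1.00V), C3(3μF, Q=20μC, V=6.67V)
Op 1: CLOSE 3-2: Q_total=26.00, C_total=9.00, V=2.89; Q3=8.67, Q2=17.33; dissipated=32.111
Op 2: CLOSE 3-2: Q_total=26.00, C_total=9.00, V=2.89; Q3=8.67, Q2=17.33; dissipated=0.000
Op 3: GROUND 1: Q1=0; energy lost=40.500
Total dissipated: 72.611 μJ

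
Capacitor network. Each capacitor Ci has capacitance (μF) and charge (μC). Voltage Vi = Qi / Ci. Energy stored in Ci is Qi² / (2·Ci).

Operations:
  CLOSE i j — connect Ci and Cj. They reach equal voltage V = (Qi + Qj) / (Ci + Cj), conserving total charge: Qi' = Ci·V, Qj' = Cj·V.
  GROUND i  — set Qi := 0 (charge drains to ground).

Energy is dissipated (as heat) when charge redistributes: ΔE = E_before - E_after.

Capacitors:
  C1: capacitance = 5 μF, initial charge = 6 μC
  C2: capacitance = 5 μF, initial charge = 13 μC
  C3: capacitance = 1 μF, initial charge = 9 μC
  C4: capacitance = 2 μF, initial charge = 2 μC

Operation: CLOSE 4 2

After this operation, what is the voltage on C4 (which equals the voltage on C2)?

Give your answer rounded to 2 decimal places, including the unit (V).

Answer: 2.14 V

Derivation:
Initial: C1(5μF, Q=6μC, V=1.20V), C2(5μF, Q=13μC, V=2.60V), C3(1μF, Q=9μC, V=9.00V), C4(2μF, Q=2μC, V=1.00V)
Op 1: CLOSE 4-2: Q_total=15.00, C_total=7.00, V=2.14; Q4=4.29, Q2=10.71; dissipated=1.829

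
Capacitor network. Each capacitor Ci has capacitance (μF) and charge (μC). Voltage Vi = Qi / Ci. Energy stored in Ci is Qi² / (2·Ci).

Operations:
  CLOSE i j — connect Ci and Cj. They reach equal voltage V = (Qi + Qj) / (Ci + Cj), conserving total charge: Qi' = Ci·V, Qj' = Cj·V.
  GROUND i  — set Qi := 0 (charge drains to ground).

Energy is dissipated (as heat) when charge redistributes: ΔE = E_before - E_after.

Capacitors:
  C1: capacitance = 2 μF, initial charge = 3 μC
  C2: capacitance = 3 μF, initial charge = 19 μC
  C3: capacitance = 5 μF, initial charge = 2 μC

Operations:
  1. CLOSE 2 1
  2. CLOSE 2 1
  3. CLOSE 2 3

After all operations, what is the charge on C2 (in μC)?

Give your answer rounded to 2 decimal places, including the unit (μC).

Answer: 5.70 μC

Derivation:
Initial: C1(2μF, Q=3μC, V=1.50V), C2(3μF, Q=19μC, V=6.33V), C3(5μF, Q=2μC, V=0.40V)
Op 1: CLOSE 2-1: Q_total=22.00, C_total=5.00, V=4.40; Q2=13.20, Q1=8.80; dissipated=14.017
Op 2: CLOSE 2-1: Q_total=22.00, C_total=5.00, V=4.40; Q2=13.20, Q1=8.80; dissipated=0.000
Op 3: CLOSE 2-3: Q_total=15.20, C_total=8.00, V=1.90; Q2=5.70, Q3=9.50; dissipated=15.000
Final charges: Q1=8.80, Q2=5.70, Q3=9.50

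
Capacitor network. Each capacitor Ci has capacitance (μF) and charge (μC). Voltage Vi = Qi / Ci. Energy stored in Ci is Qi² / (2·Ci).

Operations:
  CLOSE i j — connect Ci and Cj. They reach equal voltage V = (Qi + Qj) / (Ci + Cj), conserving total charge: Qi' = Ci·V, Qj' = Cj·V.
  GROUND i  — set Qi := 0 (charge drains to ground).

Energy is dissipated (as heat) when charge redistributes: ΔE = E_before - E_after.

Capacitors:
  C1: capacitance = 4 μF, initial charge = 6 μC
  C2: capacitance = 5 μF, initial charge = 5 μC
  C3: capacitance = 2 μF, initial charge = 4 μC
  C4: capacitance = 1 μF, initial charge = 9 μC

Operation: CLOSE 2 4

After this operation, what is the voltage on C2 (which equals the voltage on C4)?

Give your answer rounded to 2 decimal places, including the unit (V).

Initial: C1(4μF, Q=6μC, V=1.50V), C2(5μF, Q=5μC, V=1.00V), C3(2μF, Q=4μC, V=2.00V), C4(1μF, Q=9μC, V=9.00V)
Op 1: CLOSE 2-4: Q_total=14.00, C_total=6.00, V=2.33; Q2=11.67, Q4=2.33; dissipated=26.667

Answer: 2.33 V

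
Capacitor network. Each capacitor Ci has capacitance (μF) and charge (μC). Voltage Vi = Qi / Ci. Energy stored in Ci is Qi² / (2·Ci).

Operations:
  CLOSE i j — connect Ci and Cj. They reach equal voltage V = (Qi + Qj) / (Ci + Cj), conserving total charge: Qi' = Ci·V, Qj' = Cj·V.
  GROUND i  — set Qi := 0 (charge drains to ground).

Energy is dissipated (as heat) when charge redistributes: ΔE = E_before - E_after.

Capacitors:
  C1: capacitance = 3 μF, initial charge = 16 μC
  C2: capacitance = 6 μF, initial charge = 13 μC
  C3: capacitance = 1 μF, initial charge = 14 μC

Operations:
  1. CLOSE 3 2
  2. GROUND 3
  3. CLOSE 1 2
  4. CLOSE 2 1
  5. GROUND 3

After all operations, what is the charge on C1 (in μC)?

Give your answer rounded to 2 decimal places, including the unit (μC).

Answer: 13.05 μC

Derivation:
Initial: C1(3μF, Q=16μC, V=5.33V), C2(6μF, Q=13μC, V=2.17V), C3(1μF, Q=14μC, V=14.00V)
Op 1: CLOSE 3-2: Q_total=27.00, C_total=7.00, V=3.86; Q3=3.86, Q2=23.14; dissipated=60.012
Op 2: GROUND 3: Q3=0; energy lost=7.439
Op 3: CLOSE 1-2: Q_total=39.14, C_total=9.00, V=4.35; Q1=13.05, Q2=26.10; dissipated=2.179
Op 4: CLOSE 2-1: Q_total=39.14, C_total=9.00, V=4.35; Q2=26.10, Q1=13.05; dissipated=0.000
Op 5: GROUND 3: Q3=0; energy lost=0.000
Final charges: Q1=13.05, Q2=26.10, Q3=0.00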